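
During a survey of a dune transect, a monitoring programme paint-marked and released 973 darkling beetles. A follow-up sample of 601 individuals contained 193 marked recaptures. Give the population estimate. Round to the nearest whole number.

If marked individuals mix randomly, R/C ≈ M/N, giving N ≈ M·C/R.
N = (973 × 601) / 193 = 584773 / 193 ≈ 3029.9 → 3030

N ≈ 3030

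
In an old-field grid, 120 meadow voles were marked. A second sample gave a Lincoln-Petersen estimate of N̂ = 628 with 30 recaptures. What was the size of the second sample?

C = 157

From N = M·C/R: C = N·R / M = 628·30 / 120 = 18840 / 120 = 157.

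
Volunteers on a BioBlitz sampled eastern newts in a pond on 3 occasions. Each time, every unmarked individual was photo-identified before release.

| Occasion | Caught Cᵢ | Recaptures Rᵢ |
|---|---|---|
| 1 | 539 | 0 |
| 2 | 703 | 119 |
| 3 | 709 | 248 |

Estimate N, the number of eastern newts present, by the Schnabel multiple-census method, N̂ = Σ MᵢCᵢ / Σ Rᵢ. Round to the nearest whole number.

N ≈ 3202

Marked at large before each occasion: Mᵢ = Σⱼ<ᵢ (Cⱼ − Rⱼ) → M1=0, M2=539, M3=1123
Σ MᵢCᵢ = 0·539 + 539·703 + 1123·709 = 0 + 378917 + 796207 = 1175124
Σ Rᵢ = 0 + 119 + 248 = 367
N̂ = 1175124 / 367 ≈ 3202.0 → 3202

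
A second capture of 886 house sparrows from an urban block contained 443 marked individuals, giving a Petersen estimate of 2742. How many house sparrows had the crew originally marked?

From N = M·C/R: M = N·R / C = 2742·443 / 886 = 1214706 / 886 = 1371.

M = 1371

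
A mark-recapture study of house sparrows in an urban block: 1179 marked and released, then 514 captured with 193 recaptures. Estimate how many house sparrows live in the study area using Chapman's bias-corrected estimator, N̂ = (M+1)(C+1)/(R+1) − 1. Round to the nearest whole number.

N̂ = (1179+1)(514+1)/(193+1) − 1 = 1180·515/194 − 1
= 607700/194 − 1 ≈ 3132.47 − 1 ≈ 3131.47 → 3131

N ≈ 3131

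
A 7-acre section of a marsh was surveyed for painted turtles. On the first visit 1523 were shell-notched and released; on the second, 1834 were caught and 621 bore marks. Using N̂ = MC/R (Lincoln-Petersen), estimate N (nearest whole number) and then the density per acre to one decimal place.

density ≈ 642.6 painted turtles per acre

N̂ = 1523·1834/621 = 2793182/621 ≈ 4497.9 → 4498
Density = N̂ / area = 4498 / 7 ≈ 642.57 → 642.6 per acre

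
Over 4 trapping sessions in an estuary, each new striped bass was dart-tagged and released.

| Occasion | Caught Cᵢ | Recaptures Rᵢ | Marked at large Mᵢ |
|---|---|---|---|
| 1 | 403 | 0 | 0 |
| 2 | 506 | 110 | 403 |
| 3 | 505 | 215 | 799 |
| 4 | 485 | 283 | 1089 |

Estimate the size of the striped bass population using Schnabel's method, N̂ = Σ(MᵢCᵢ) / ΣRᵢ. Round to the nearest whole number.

Σ MᵢCᵢ = 0·403 + 403·506 + 799·505 + 1089·485 = 0 + 203918 + 403495 + 528165 = 1135578
Σ Rᵢ = 0 + 110 + 215 + 283 = 608
N̂ = 1135578 / 608 ≈ 1867.7 → 1868

N ≈ 1868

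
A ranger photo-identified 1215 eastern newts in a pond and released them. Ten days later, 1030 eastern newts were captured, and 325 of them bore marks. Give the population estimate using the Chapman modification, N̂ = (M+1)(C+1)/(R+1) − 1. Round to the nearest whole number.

N ≈ 3845

N̂ = (1215+1)(1030+1)/(325+1) − 1 = 1216·1031/326 − 1
= 1253696/326 − 1 ≈ 3845.7 − 1 ≈ 3844.7 → 3845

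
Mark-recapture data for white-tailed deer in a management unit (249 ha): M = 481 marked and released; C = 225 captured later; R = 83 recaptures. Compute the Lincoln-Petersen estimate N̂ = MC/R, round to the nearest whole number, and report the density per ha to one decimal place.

N̂ = 481·225/83 = 108225/83 ≈ 1303.9 → 1304
Density = N̂ / area = 1304 / 249 ≈ 5.24 → 5.2 per ha

density ≈ 5.2 white-tailed deer per ha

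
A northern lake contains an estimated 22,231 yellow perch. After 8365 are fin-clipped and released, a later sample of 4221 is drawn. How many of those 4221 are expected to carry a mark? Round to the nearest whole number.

expected recaptures ≈ 1588

The marked fraction of the population is 8365/22231, so in a sample of 4221 expect C·(M/N) marked.
E[R] = 8365 × 4221 / 22231 = 35308665 / 22231 ≈ 1588.3 → 1588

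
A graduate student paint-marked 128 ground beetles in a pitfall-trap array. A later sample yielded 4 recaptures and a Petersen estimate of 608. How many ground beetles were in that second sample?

From N = M·C/R: C = N·R / M = 608·4 / 128 = 2432 / 128 = 19.

C = 19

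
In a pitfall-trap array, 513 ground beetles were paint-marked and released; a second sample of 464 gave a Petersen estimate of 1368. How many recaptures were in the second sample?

R = 174

From N = M·C/R: R = M·C / N = 513·464 / 1368 = 238032 / 1368 = 174.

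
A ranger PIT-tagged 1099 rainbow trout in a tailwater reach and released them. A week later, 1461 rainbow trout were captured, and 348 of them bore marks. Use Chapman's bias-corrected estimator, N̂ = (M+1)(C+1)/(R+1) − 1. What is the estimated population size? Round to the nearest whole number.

N ≈ 4607

N̂ = (1099+1)(1461+1)/(348+1) − 1 = 1100·1462/349 − 1
= 1608200/349 − 1 ≈ 4608.0 − 1 ≈ 4607.0 → 4607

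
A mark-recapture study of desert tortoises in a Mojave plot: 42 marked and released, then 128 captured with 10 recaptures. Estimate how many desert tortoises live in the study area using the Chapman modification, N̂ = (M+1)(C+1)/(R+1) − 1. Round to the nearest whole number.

N̂ = (42+1)(128+1)/(10+1) − 1 = 43·129/11 − 1
= 5547/11 − 1 ≈ 504.3 − 1 ≈ 503.3 → 503

N ≈ 503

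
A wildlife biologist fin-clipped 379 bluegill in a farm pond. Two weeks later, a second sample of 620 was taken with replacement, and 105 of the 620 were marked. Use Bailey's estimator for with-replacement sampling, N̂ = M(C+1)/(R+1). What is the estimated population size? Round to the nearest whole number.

N ≈ 2220

N̂ = 379·(620+1)/(105+1) = 379·621/106 = 235359/106 ≈ 2220.4 → 2220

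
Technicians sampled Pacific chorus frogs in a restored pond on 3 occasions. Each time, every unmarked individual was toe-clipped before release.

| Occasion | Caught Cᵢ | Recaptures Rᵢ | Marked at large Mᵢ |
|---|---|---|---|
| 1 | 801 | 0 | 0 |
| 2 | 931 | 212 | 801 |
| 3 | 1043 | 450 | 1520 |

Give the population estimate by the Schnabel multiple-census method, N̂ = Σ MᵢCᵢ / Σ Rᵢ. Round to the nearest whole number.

Σ MᵢCᵢ = 0·801 + 801·931 + 1520·1043 = 0 + 745731 + 1585360 = 2331091
Σ Rᵢ = 0 + 212 + 450 = 662
N̂ = 2331091 / 662 ≈ 3521.3 → 3521

N ≈ 3521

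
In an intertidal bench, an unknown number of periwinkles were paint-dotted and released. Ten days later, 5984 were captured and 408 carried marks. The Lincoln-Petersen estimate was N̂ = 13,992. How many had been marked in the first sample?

From N = M·C/R: M = N·R / C = 13992·408 / 5984 = 5708736 / 5984 = 954.

M = 954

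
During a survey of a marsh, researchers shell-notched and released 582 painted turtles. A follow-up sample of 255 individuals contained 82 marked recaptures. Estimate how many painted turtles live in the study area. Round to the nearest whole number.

The marked fraction in the recapture sample should equal the marked fraction in the population: 82/255 = 582/N.
N = (582 × 255) / 82 = 148410 / 82 ≈ 1809.9 → 1810

N ≈ 1810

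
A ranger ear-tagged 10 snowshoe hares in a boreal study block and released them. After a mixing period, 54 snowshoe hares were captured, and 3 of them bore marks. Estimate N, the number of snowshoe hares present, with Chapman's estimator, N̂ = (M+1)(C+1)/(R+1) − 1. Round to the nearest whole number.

N ≈ 150

N̂ = (10+1)(54+1)/(3+1) − 1 = 11·55/4 − 1
= 605/4 − 1 ≈ 151.2 − 1 ≈ 150.2 → 150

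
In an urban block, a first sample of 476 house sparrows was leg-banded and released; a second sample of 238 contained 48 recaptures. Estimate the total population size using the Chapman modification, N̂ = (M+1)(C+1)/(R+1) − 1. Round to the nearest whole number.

N ≈ 2326

N̂ = (476+1)(238+1)/(48+1) − 1 = 477·239/49 − 1
= 114003/49 − 1 ≈ 2326.6 − 1 ≈ 2325.6 → 2326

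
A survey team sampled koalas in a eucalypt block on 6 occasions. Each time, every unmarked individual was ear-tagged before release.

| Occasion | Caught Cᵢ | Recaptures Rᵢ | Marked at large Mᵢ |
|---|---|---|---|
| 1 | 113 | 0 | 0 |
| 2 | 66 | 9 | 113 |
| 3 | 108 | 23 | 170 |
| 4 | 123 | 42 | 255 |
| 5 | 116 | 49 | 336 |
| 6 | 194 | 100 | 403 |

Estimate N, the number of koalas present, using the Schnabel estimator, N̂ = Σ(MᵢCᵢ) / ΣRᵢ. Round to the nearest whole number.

Σ MᵢCᵢ = 0·113 + 113·66 + 170·108 + 255·123 + 336·116 + 403·194 = 0 + 7458 + 18360 + 31365 + 38976 + 78182 = 174341
Σ Rᵢ = 0 + 9 + 23 + 42 + 49 + 100 = 223
N̂ = 174341 / 223 ≈ 781.8 → 782

N ≈ 782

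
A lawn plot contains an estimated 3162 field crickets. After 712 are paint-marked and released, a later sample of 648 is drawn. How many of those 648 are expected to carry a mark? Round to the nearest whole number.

expected recaptures ≈ 146

Expected recaptures E[R] = M·C / N.
E[R] = 712 × 648 / 3162 = 461376 / 3162 ≈ 145.9 → 146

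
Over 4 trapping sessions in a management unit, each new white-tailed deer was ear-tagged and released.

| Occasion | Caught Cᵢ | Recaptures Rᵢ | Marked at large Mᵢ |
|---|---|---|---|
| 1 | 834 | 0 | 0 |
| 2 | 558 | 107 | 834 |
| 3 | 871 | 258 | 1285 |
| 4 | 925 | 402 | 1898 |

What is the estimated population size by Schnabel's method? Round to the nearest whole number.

N ≈ 4355

Σ MᵢCᵢ = 0·834 + 834·558 + 1285·871 + 1898·925 = 0 + 465372 + 1119235 + 1755650 = 3340257
Σ Rᵢ = 0 + 107 + 258 + 402 = 767
N̂ = 3340257 / 767 ≈ 4355.0 → 4355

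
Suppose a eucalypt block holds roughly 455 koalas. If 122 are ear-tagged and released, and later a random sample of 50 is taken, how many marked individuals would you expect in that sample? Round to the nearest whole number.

Expected recaptures E[R] = M·C / N.
E[R] = 122 × 50 / 455 = 6100 / 455 ≈ 13.4 → 13

expected recaptures ≈ 13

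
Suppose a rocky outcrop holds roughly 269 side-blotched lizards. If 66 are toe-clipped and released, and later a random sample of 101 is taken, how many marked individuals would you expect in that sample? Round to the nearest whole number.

expected recaptures ≈ 25

Expected recaptures E[R] = M·C / N.
E[R] = 66 × 101 / 269 = 6666 / 269 ≈ 24.8 → 25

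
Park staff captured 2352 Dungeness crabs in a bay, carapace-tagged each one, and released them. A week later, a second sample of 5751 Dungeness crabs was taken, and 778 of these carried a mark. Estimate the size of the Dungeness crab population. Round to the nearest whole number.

Lincoln-Petersen assumes M/N = R/C, so N = M·C / R.
N = (2352 × 5751) / 778 = 13526352 / 778 ≈ 17386.1 → 17386

N ≈ 17,386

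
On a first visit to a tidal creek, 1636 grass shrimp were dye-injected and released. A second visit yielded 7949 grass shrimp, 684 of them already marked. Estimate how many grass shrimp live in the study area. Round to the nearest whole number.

The marked fraction in the recapture sample should equal the marked fraction in the population: 684/7949 = 1636/N.
N = (1636 × 7949) / 684 = 13004564 / 684 ≈ 19012.5 → 19013

N ≈ 19,013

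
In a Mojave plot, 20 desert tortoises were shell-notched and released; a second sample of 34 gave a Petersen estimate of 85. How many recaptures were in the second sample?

R = 8

From N = M·C/R: R = M·C / N = 20·34 / 85 = 680 / 85 = 8.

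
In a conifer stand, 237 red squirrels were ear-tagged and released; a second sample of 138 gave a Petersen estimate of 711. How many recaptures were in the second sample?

From N = M·C/R: R = M·C / N = 237·138 / 711 = 32706 / 711 = 46.

R = 46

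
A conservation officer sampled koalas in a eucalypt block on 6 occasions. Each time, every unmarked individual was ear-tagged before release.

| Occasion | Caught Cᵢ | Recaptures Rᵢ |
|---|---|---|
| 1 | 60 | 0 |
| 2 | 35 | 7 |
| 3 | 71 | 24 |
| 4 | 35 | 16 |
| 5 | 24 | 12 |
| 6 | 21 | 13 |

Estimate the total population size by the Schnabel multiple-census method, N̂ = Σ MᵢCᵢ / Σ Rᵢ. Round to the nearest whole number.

N ≈ 281

Marked at large before each occasion: Mᵢ = Σⱼ<ᵢ (Cⱼ − Rⱼ) → M1=0, M2=60, M3=88, M4=135, M5=154, M6=166
Σ MᵢCᵢ = 0·60 + 60·35 + 88·71 + 135·35 + 154·24 + 166·21 = 0 + 2100 + 6248 + 4725 + 3696 + 3486 = 20255
Σ Rᵢ = 0 + 7 + 24 + 16 + 12 + 13 = 72
N̂ = 20255 / 72 ≈ 281.3 → 281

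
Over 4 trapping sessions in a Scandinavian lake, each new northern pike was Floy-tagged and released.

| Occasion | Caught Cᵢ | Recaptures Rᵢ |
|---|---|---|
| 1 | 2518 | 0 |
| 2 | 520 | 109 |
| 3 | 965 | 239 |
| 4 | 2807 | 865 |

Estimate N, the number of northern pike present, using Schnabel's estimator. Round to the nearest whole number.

N ≈ 11,868

Marked at large before each occasion: Mᵢ = Σⱼ<ᵢ (Cⱼ − Rⱼ) → M1=0, M2=2518, M3=2929, M4=3655
Σ MᵢCᵢ = 0·2518 + 2518·520 + 2929·965 + 3655·2807 = 0 + 1309360 + 2826485 + 10259585 = 14395430
Σ Rᵢ = 0 + 109 + 239 + 865 = 1213
N̂ = 14395430 / 1213 ≈ 11867.6 → 11868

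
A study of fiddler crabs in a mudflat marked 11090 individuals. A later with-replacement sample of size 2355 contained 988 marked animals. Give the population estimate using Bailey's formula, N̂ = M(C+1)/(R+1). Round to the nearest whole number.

N̂ = 11090·(2355+1)/(988+1) = 11090·2356/989 = 26128040/989 ≈ 26418.6 → 26419

N ≈ 26,419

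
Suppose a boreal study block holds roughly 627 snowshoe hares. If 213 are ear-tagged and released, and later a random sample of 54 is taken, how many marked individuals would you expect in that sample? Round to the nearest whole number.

The marked fraction of the population is 213/627, so in a sample of 54 expect C·(M/N) marked.
E[R] = 213 × 54 / 627 = 11502 / 627 ≈ 18.3 → 18

expected recaptures ≈ 18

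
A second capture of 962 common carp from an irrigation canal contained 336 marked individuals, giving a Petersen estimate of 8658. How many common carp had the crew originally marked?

From N = M·C/R: M = N·R / C = 8658·336 / 962 = 2909088 / 962 = 3024.

M = 3024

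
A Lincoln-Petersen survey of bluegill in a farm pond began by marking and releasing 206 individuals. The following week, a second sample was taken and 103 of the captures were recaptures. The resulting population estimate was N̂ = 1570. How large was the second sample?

From N = M·C/R: C = N·R / M = 1570·103 / 206 = 161710 / 206 = 785.

C = 785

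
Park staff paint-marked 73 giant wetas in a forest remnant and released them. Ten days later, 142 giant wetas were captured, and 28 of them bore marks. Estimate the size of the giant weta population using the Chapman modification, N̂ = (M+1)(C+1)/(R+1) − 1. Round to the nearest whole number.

N̂ = (73+1)(142+1)/(28+1) − 1 = 74·143/29 − 1
= 10582/29 − 1 ≈ 364.9 − 1 ≈ 363.9 → 364

N ≈ 364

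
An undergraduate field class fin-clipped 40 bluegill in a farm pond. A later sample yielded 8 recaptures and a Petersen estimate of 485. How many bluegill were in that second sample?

C = 97

From N = M·C/R: C = N·R / M = 485·8 / 40 = 3880 / 40 = 97.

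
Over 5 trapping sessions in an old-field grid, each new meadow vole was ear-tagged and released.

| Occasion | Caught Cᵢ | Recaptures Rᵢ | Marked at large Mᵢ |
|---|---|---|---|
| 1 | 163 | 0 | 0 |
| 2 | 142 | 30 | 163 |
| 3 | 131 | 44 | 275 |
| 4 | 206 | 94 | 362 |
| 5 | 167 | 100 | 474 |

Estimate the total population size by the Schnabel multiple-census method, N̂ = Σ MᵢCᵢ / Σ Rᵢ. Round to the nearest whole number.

Σ MᵢCᵢ = 0·163 + 163·142 + 275·131 + 362·206 + 474·167 = 0 + 23146 + 36025 + 74572 + 79158 = 212901
Σ Rᵢ = 0 + 30 + 44 + 94 + 100 = 268
N̂ = 212901 / 268 ≈ 794.4 → 794

N ≈ 794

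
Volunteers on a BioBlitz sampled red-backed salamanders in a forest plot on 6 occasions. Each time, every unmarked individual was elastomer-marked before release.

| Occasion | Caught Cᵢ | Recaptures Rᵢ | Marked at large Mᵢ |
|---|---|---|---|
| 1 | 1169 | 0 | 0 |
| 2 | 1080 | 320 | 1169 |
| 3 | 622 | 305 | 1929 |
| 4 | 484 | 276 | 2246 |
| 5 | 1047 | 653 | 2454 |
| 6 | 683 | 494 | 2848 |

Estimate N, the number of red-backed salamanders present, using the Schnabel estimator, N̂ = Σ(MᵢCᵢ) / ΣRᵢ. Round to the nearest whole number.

Σ MᵢCᵢ = 0·1169 + 1169·1080 + 1929·622 + 2246·484 + 2454·1047 + 2848·683 = 0 + 1262520 + 1199838 + 1087064 + 2569338 + 1945184 = 8063944
Σ Rᵢ = 0 + 320 + 305 + 276 + 653 + 494 = 2048
N̂ = 8063944 / 2048 ≈ 3937.47 → 3937

N ≈ 3937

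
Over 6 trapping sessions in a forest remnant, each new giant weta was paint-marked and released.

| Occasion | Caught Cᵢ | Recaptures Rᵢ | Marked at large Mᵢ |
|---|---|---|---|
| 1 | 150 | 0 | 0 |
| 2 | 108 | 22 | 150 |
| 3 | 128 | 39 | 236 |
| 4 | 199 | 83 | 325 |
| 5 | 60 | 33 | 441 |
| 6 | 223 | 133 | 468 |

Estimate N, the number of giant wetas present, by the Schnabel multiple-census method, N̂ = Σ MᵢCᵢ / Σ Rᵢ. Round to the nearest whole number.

N ≈ 780

Σ MᵢCᵢ = 0·150 + 150·108 + 236·128 + 325·199 + 441·60 + 468·223 = 0 + 16200 + 30208 + 64675 + 26460 + 104364 = 241907
Σ Rᵢ = 0 + 22 + 39 + 83 + 33 + 133 = 310
N̂ = 241907 / 310 ≈ 780.3 → 780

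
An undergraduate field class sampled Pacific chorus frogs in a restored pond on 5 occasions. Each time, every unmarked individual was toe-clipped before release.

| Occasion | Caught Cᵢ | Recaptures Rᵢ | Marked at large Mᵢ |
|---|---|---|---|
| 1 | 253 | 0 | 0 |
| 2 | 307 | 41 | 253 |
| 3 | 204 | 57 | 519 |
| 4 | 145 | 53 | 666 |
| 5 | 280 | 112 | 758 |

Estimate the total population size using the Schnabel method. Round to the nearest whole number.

N ≈ 1872

Σ MᵢCᵢ = 0·253 + 253·307 + 519·204 + 666·145 + 758·280 = 0 + 77671 + 105876 + 96570 + 212240 = 492357
Σ Rᵢ = 0 + 41 + 57 + 53 + 112 = 263
N̂ = 492357 / 263 ≈ 1872.1 → 1872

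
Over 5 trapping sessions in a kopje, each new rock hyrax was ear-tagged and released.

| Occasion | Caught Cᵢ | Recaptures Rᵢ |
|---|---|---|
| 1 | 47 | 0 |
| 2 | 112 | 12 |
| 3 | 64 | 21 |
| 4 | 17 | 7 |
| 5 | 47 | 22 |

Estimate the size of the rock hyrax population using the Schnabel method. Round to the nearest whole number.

Marked at large before each occasion: Mᵢ = Σⱼ<ᵢ (Cⱼ − Rⱼ) → M1=0, M2=47, M3=147, M4=190, M5=200
Σ MᵢCᵢ = 0·47 + 47·112 + 147·64 + 190·17 + 200·47 = 0 + 5264 + 9408 + 3230 + 9400 = 27302
Σ Rᵢ = 0 + 12 + 21 + 7 + 22 = 62
N̂ = 27302 / 62 ≈ 440.4 → 440

N ≈ 440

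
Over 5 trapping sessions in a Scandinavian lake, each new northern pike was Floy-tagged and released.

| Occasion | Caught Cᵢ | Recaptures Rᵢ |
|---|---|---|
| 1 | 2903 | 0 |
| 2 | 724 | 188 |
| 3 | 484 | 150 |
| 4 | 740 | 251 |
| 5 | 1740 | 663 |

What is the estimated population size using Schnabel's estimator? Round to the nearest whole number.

N ≈ 11,161

Marked at large before each occasion: Mᵢ = Σⱼ<ᵢ (Cⱼ − Rⱼ) → M1=0, M2=2903, M3=3439, M4=3773, M5=4262
Σ MᵢCᵢ = 0·2903 + 2903·724 + 3439·484 + 3773·740 + 4262·1740 = 0 + 2101772 + 1664476 + 2792020 + 7415880 = 13974148
Σ Rᵢ = 0 + 188 + 150 + 251 + 663 = 1252
N̂ = 13974148 / 1252 ≈ 11161.46 → 11161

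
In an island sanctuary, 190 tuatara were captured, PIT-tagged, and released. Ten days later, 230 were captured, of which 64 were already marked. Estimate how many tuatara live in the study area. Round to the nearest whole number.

The marked fraction in the recapture sample should equal the marked fraction in the population: 64/230 = 190/N.
N = (190 × 230) / 64 = 43700 / 64 ≈ 682.8 → 683

N ≈ 683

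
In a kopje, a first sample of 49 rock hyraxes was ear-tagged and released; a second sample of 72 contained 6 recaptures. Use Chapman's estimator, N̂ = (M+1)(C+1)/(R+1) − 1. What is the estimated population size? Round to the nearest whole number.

N̂ = (49+1)(72+1)/(6+1) − 1 = 50·73/7 − 1
= 3650/7 − 1 ≈ 521.4 − 1 ≈ 520.4 → 520

N ≈ 520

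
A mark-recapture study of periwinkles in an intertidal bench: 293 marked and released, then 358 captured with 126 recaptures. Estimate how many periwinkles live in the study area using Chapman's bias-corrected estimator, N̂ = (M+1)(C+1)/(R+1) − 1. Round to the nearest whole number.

N̂ = (293+1)(358+1)/(126+1) − 1 = 294·359/127 − 1
= 105546/127 − 1 ≈ 831.1 − 1 ≈ 830.1 → 830

N ≈ 830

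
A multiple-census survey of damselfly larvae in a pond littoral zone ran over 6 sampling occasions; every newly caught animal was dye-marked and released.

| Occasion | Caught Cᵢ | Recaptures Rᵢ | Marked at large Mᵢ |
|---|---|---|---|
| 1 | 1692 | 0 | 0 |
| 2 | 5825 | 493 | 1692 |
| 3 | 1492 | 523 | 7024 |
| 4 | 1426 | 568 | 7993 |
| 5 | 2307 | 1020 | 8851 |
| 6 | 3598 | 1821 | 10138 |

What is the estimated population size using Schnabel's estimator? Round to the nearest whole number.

N ≈ 20,029

Σ MᵢCᵢ = 0·1692 + 1692·5825 + 7024·1492 + 7993·1426 + 8851·2307 + 10138·3598 = 0 + 9855900 + 10479808 + 11398018 + 20419257 + 36476524 = 88629507
Σ Rᵢ = 0 + 493 + 523 + 568 + 1020 + 1821 = 4425
N̂ = 88629507 / 4425 ≈ 20029.3 → 20029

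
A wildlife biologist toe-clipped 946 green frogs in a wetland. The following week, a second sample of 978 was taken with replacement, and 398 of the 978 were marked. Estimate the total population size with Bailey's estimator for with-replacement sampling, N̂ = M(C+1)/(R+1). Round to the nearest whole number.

N ≈ 2321

N̂ = 946·(978+1)/(398+1) = 946·979/399 = 926134/399 ≈ 2321.1 → 2321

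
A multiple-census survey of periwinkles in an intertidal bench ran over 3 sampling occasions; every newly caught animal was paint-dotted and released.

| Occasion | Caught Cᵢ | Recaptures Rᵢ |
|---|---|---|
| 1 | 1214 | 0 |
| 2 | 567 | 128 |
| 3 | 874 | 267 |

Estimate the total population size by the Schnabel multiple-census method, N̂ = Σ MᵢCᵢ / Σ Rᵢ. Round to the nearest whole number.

N ≈ 5400

Marked at large before each occasion: Mᵢ = Σⱼ<ᵢ (Cⱼ − Rⱼ) → M1=0, M2=1214, M3=1653
Σ MᵢCᵢ = 0·1214 + 1214·567 + 1653·874 = 0 + 688338 + 1444722 = 2133060
Σ Rᵢ = 0 + 128 + 267 = 395
N̂ = 2133060 / 395 ≈ 5400.2 → 5400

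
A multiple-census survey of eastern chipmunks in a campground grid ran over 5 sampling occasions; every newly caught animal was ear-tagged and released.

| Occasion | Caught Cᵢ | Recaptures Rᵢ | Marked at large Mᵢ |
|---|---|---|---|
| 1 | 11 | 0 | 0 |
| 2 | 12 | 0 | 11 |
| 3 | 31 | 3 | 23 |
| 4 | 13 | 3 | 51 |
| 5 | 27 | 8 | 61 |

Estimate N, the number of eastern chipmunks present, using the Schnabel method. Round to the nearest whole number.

Σ MᵢCᵢ = 0·11 + 11·12 + 23·31 + 51·13 + 61·27 = 0 + 132 + 713 + 663 + 1647 = 3155
Σ Rᵢ = 0 + 0 + 3 + 3 + 8 = 14
N̂ = 3155 / 14 ≈ 225.4 → 225

N ≈ 225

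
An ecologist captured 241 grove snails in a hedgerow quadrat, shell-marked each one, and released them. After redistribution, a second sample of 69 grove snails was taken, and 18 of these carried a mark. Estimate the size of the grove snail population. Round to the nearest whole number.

The marked fraction in the recapture sample should equal the marked fraction in the population: 18/69 = 241/N.
N = (241 × 69) / 18 = 16629 / 18 ≈ 923.8 → 924

N ≈ 924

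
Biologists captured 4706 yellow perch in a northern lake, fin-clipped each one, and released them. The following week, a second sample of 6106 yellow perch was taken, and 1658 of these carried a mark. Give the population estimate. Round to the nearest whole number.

N ≈ 17,331

N = (4706 × 6106) / 1658 = 28734836 / 1658 ≈ 17331.0 → 17331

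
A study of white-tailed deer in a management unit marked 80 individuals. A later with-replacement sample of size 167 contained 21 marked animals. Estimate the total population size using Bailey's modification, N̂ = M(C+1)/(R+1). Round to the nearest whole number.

N ≈ 611

N̂ = 80·(167+1)/(21+1) = 80·168/22 = 13440/22 ≈ 610.9 → 611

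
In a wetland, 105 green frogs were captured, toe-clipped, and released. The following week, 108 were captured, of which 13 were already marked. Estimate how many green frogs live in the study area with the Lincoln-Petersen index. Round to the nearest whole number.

If marked individuals mix randomly, R/C ≈ M/N, giving N ≈ M·C/R.
N = (105 × 108) / 13 = 11340 / 13 ≈ 872.3 → 872

N ≈ 872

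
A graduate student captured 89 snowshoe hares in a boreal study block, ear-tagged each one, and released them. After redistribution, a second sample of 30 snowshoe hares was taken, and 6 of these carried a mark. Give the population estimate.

N = 445

N = (89 × 30) / 6 = 2670 / 6 = 445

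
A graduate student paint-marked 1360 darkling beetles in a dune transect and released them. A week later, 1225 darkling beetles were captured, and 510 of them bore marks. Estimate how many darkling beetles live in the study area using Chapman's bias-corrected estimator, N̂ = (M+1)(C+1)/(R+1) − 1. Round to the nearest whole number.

N ≈ 3264

N̂ = (1360+1)(1225+1)/(510+1) − 1 = 1361·1226/511 − 1
= 1668586/511 − 1 ≈ 3265.3 − 1 ≈ 3264.3 → 3264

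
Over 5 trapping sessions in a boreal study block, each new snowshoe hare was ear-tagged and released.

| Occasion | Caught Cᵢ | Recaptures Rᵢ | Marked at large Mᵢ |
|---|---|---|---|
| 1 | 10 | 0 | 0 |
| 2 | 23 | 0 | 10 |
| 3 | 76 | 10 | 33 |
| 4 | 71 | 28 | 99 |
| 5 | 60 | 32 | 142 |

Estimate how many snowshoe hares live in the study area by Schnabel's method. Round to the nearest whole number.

N ≈ 261

Σ MᵢCᵢ = 0·10 + 10·23 + 33·76 + 99·71 + 142·60 = 0 + 230 + 2508 + 7029 + 8520 = 18287
Σ Rᵢ = 0 + 0 + 10 + 28 + 32 = 70
N̂ = 18287 / 70 ≈ 261.2 → 261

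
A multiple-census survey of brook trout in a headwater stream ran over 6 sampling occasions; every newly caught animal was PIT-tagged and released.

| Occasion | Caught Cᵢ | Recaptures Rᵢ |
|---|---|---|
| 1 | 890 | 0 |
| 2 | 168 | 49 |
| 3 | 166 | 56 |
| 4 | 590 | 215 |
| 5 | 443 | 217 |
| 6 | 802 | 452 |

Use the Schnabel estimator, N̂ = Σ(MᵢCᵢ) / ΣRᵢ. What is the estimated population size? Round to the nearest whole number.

Marked at large before each occasion: Mᵢ = Σⱼ<ᵢ (Cⱼ − Rⱼ) → M1=0, M2=890, M3=1009, M4=1119, M5=1494, M6=1720
Σ MᵢCᵢ = 0·890 + 890·168 + 1009·166 + 1119·590 + 1494·443 + 1720·802 = 0 + 149520 + 167494 + 660210 + 661842 + 1379440 = 3018506
Σ Rᵢ = 0 + 49 + 56 + 215 + 217 + 452 = 989
N̂ = 3018506 / 989 ≈ 3052.1 → 3052

N ≈ 3052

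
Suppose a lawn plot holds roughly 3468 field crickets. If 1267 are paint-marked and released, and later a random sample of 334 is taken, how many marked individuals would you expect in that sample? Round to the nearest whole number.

expected recaptures ≈ 122

The marked fraction of the population is 1267/3468, so in a sample of 334 expect C·(M/N) marked.
E[R] = 1267 × 334 / 3468 = 423178 / 3468 ≈ 122.0 → 122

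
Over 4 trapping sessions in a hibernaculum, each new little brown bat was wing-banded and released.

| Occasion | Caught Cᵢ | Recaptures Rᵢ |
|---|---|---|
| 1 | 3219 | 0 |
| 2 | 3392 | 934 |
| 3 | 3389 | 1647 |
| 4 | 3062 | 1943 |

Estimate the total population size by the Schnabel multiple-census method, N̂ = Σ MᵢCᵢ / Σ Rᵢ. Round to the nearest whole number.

N ≈ 11,688

Marked at large before each occasion: Mᵢ = Σⱼ<ᵢ (Cⱼ − Rⱼ) → M1=0, M2=3219, M3=5677, M4=7419
Σ MᵢCᵢ = 0·3219 + 3219·3392 + 5677·3389 + 7419·3062 = 0 + 10918848 + 19239353 + 22716978 = 52875179
Σ Rᵢ = 0 + 934 + 1647 + 1943 = 4524
N̂ = 52875179 / 4524 ≈ 11687.7 → 11688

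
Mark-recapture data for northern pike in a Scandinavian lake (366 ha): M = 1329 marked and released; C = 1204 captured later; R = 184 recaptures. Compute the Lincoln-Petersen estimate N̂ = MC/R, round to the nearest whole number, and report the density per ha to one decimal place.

N̂ = 1329·1204/184 = 1600116/184 ≈ 8696.3 → 8696
Density = N̂ / area = 8696 / 366 ≈ 23.76 → 23.8 per ha

density ≈ 23.8 northern pike per ha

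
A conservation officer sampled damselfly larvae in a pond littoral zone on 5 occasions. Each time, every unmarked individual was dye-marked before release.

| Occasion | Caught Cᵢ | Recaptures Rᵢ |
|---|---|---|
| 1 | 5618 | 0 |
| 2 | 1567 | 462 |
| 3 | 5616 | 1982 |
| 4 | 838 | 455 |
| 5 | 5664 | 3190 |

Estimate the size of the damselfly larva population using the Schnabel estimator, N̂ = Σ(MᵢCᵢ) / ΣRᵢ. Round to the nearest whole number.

Marked at large before each occasion: Mᵢ = Σⱼ<ᵢ (Cⱼ − Rⱼ) → M1=0, M2=5618, M3=6723, M4=10357, M5=10740
Σ MᵢCᵢ = 0·5618 + 5618·1567 + 6723·5616 + 10357·838 + 10740·5664 = 0 + 8803406 + 37756368 + 8679166 + 60831360 = 116070300
Σ Rᵢ = 0 + 462 + 1982 + 455 + 3190 = 6089
N̂ = 116070300 / 6089 ≈ 19062.3 → 19062

N ≈ 19,062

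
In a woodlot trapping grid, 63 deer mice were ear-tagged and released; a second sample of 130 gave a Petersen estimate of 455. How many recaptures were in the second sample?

R = 18

From N = M·C/R: R = M·C / N = 63·130 / 455 = 8190 / 455 = 18.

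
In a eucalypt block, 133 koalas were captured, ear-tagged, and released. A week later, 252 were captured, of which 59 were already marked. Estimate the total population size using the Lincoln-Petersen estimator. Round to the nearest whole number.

Lincoln-Petersen assumes M/N = R/C, so N = M·C / R.
N = (133 × 252) / 59 = 33516 / 59 ≈ 568.1 → 568

N ≈ 568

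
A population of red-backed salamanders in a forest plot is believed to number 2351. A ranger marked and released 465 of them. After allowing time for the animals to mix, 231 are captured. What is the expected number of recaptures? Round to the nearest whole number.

expected recaptures ≈ 46

The marked fraction of the population is 465/2351, so in a sample of 231 expect C·(M/N) marked.
E[R] = 465 × 231 / 2351 = 107415 / 2351 ≈ 45.7 → 46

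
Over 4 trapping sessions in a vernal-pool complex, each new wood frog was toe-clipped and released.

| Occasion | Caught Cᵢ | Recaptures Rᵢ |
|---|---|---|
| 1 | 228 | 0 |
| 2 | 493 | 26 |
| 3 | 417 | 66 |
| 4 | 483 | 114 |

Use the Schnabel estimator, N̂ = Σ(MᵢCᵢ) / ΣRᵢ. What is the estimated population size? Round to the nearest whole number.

N ≈ 4405

Marked at large before each occasion: Mᵢ = Σⱼ<ᵢ (Cⱼ − Rⱼ) → M1=0, M2=228, M3=695, M4=1046
Σ MᵢCᵢ = 0·228 + 228·493 + 695·417 + 1046·483 = 0 + 112404 + 289815 + 505218 = 907437
Σ Rᵢ = 0 + 26 + 66 + 114 = 206
N̂ = 907437 / 206 ≈ 4405.0 → 4405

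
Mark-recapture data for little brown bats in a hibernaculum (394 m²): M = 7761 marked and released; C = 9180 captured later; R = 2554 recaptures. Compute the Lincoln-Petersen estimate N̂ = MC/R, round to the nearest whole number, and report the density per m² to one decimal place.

N̂ = 7761·9180/2554 = 71245980/2554 ≈ 27895.8 → 27896
Density = N̂ / area = 27896 / 394 ≈ 70.80 → 70.8 per m²

density ≈ 70.8 little brown bats per m²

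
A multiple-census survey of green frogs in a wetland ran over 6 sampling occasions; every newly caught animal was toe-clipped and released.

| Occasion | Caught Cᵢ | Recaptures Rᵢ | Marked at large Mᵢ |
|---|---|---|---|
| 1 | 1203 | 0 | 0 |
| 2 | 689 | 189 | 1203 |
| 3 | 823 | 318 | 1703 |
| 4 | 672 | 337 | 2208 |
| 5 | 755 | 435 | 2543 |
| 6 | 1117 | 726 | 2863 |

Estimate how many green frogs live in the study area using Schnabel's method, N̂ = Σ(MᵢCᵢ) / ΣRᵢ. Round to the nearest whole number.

Σ MᵢCᵢ = 0·1203 + 1203·689 + 1703·823 + 2208·672 + 2543·755 + 2863·1117 = 0 + 828867 + 1401569 + 1483776 + 1919965 + 3197971 = 8832148
Σ Rᵢ = 0 + 189 + 318 + 337 + 435 + 726 = 2005
N̂ = 8832148 / 2005 ≈ 4405.1 → 4405

N ≈ 4405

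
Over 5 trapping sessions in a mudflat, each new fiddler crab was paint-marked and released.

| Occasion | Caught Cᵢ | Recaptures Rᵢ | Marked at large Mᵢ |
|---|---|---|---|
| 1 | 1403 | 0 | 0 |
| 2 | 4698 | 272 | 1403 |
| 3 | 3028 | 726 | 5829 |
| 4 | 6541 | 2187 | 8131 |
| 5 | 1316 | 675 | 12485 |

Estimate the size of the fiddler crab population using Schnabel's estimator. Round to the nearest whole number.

N ≈ 24,315

Σ MᵢCᵢ = 0·1403 + 1403·4698 + 5829·3028 + 8131·6541 + 12485·1316 = 0 + 6591294 + 17650212 + 53184871 + 16430260 = 93856637
Σ Rᵢ = 0 + 272 + 726 + 2187 + 675 = 3860
N̂ = 93856637 / 3860 ≈ 24315.2 → 24315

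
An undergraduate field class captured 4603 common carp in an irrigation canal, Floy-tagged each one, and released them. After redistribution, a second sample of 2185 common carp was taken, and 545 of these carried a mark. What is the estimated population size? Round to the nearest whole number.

N ≈ 18,454

If marked individuals mix randomly, R/C ≈ M/N, giving N ≈ M·C/R.
N = (4603 × 2185) / 545 = 10057555 / 545 ≈ 18454.2 → 18454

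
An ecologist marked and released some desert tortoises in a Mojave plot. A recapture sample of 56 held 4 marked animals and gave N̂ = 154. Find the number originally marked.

M = 11

From N = M·C/R: M = N·R / C = 154·4 / 56 = 616 / 56 = 11.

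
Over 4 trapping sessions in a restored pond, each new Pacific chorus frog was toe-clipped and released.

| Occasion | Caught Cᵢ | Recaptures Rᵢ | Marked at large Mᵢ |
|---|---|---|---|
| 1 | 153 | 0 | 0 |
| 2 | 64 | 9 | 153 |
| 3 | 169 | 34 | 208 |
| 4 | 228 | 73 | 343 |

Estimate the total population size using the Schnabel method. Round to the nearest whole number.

Σ MᵢCᵢ = 0·153 + 153·64 + 208·169 + 343·228 = 0 + 9792 + 35152 + 78204 = 123148
Σ Rᵢ = 0 + 9 + 34 + 73 = 116
N̂ = 123148 / 116 ≈ 1061.6 → 1062

N ≈ 1062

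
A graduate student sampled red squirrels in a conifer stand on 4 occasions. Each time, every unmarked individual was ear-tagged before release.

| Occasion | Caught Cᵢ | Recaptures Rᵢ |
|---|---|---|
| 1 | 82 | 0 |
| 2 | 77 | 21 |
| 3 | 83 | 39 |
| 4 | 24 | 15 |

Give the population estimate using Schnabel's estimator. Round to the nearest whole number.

N ≈ 295

Marked at large before each occasion: Mᵢ = Σⱼ<ᵢ (Cⱼ − Rⱼ) → M1=0, M2=82, M3=138, M4=182
Σ MᵢCᵢ = 0·82 + 82·77 + 138·83 + 182·24 = 0 + 6314 + 11454 + 4368 = 22136
Σ Rᵢ = 0 + 21 + 39 + 15 = 75
N̂ = 22136 / 75 ≈ 295.1 → 295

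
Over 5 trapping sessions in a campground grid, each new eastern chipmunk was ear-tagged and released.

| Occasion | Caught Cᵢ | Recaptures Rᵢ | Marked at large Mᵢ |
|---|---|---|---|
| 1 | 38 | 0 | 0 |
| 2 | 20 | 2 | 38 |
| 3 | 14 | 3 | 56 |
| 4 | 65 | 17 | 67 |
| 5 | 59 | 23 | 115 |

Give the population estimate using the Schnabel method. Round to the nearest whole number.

Σ MᵢCᵢ = 0·38 + 38·20 + 56·14 + 67·65 + 115·59 = 0 + 760 + 784 + 4355 + 6785 = 12684
Σ Rᵢ = 0 + 2 + 3 + 17 + 23 = 45
N̂ = 12684 / 45 ≈ 281.9 → 282

N ≈ 282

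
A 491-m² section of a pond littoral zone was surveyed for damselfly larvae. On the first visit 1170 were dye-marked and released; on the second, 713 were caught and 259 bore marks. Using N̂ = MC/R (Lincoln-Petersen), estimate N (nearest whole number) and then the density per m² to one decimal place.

density ≈ 6.6 damselfly larvae per m²

N̂ = 1170·713/259 = 834210/259 ≈ 3220.9 → 3221
Density = N̂ / area = 3221 / 491 ≈ 6.56 → 6.6 per m²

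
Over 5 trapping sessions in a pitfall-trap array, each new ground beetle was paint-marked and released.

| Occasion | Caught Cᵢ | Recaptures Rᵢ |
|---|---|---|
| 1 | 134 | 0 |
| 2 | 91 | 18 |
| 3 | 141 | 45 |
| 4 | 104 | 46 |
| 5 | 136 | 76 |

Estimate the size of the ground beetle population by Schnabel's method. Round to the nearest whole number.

Marked at large before each occasion: Mᵢ = Σⱼ<ᵢ (Cⱼ − Rⱼ) → M1=0, M2=134, M3=207, M4=303, M5=361
Σ MᵢCᵢ = 0·134 + 134·91 + 207·141 + 303·104 + 361·136 = 0 + 12194 + 29187 + 31512 + 49096 = 121989
Σ Rᵢ = 0 + 18 + 45 + 46 + 76 = 185
N̂ = 121989 / 185 ≈ 659.4 → 659

N ≈ 659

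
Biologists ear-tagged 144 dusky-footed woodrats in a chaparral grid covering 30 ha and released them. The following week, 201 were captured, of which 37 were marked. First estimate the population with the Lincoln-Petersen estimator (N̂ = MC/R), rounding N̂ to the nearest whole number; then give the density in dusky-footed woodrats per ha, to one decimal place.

density ≈ 26.1 dusky-footed woodrats per ha

N̂ = 144·201/37 = 28944/37 ≈ 782.3 → 782
Density = N̂ / area = 782 / 30 ≈ 26.07 → 26.1 per ha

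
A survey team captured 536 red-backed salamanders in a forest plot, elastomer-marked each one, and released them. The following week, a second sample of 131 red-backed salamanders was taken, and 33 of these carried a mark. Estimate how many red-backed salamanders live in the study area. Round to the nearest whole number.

The marked fraction in the recapture sample should equal the marked fraction in the population: 33/131 = 536/N.
N = (536 × 131) / 33 = 70216 / 33 ≈ 2127.8 → 2128

N ≈ 2128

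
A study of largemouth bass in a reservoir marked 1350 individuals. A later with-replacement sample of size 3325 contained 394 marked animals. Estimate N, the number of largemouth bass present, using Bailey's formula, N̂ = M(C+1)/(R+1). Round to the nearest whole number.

N̂ = 1350·(3325+1)/(394+1) = 1350·3326/395 = 4490100/395 ≈ 11367.3 → 11367

N ≈ 11,367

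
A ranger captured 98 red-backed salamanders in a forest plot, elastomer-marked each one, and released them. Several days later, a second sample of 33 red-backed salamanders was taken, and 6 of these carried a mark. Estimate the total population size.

N = 539

The marked fraction in the recapture sample should equal the marked fraction in the population: 6/33 = 98/N.
N = (98 × 33) / 6 = 3234 / 6 = 539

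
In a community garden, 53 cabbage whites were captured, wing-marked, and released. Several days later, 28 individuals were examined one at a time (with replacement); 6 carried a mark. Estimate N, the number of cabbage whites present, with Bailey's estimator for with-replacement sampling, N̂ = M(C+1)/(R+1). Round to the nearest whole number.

N̂ = 53·(28+1)/(6+1) = 53·29/7 = 1537/7 ≈ 219.6 → 220

N ≈ 220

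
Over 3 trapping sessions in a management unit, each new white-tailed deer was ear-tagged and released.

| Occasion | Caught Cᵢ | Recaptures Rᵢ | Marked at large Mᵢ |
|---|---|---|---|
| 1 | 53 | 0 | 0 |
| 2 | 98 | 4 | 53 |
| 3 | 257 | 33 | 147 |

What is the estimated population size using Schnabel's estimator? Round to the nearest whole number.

Σ MᵢCᵢ = 0·53 + 53·98 + 147·257 = 0 + 5194 + 37779 = 42973
Σ Rᵢ = 0 + 4 + 33 = 37
N̂ = 42973 / 37 ≈ 1161.4 → 1161

N ≈ 1161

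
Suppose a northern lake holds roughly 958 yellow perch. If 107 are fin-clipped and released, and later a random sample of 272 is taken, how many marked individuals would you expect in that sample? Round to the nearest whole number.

The marked fraction of the population is 107/958, so in a sample of 272 expect C·(M/N) marked.
E[R] = 107 × 272 / 958 = 29104 / 958 ≈ 30.4 → 30

expected recaptures ≈ 30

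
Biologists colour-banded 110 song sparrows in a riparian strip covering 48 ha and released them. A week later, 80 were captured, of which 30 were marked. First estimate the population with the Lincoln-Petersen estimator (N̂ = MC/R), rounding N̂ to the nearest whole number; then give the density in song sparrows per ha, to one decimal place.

N̂ = 110·80/30 = 8800/30 ≈ 293.3 → 293
Density = N̂ / area = 293 / 48 ≈ 6.10 → 6.1 per ha

density ≈ 6.1 song sparrows per ha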